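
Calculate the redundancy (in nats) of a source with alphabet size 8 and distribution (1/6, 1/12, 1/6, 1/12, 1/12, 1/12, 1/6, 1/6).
0.0566 nats

Redundancy measures how far a source is from maximum entropy:
R = H_max - H(X)

Maximum entropy for 8 symbols: H_max = log_e(8) = 2.0794 nats
Actual entropy: H(X) = 2.0228 nats
Redundancy: R = 2.0794 - 2.0228 = 0.0566 nats

This redundancy represents potential for compression: the source could be compressed by 0.0566 nats per symbol.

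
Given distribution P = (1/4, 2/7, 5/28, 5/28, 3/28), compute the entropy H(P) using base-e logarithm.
1.5591 nats

Shannon entropy is H(X) = -Σ p(x) log p(x).

For P = (1/4, 2/7, 5/28, 5/28, 3/28):
H = -1/4 × log_e(1/4) -2/7 × log_e(2/7) -5/28 × log_e(5/28) -5/28 × log_e(5/28) -3/28 × log_e(3/28)
H = 1.5591 nats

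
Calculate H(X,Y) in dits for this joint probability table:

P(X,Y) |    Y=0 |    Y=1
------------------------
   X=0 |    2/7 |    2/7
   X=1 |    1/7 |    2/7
0.5871 dits

Joint entropy is H(X,Y) = -Σ_{x,y} p(x,y) log p(x,y).

Summing over all non-zero entries:
H(X,Y) = -[2/7·log_10(2/7) + 2/7·log_10(2/7) + 1/7·log_10(1/7) + 2/7·log_10(2/7)]
H(X,Y) = 0.5871 dits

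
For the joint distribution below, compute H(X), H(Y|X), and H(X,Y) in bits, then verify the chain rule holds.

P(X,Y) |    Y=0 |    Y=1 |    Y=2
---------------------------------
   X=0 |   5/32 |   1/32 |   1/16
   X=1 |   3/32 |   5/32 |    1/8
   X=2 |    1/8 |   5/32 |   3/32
H(X,Y) = 3.0519, H(X) = 1.5613, H(Y|X) = 1.4906 (all in bits)

Chain rule: H(X,Y) = H(X) + H(Y|X)

Left side — joint entropy directly:
H(X,Y) = -Σ p(x,y) log p(x,y) = 3.0519 bits

Right side — compute H(Y|X) from the conditional distributions:
P(X) = (1/4, 3/8, 3/8), so H(X) = 1.5613 bits
H(Y|X) = Σ_x P(X=x) · H(Y|X=x):
  P(Y|X=0) = (5/8, 1/8, 1/4), H(Y|X=0) = 1.2988, weight P(X=0) = 1/4
  P(Y|X=1) = (1/4, 5/12, 1/3), H(Y|X=1) = 1.5546, weight P(X=1) = 3/8
  P(Y|X=2) = (1/3, 5/12, 1/4), H(Y|X=2) = 1.5546, weight P(X=2) = 3/8
H(Y|X) = 1.4906 bits

H(X) + H(Y|X) = 1.5613 + 1.4906 = 3.0519 bits

Both sides equal 3.0519 bits. ✓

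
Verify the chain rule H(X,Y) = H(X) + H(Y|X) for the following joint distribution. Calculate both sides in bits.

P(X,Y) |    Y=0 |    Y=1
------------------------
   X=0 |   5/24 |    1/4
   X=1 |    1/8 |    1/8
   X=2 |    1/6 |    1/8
H(X,Y) = 2.5273, H(X) = 1.5343, H(Y|X) = 0.9930 (all in bits)

Chain rule: H(X,Y) = H(X) + H(Y|X)

Left side — joint entropy directly:
H(X,Y) = -Σ p(x,y) log p(x,y) = 2.5273 bits

Right side — compute H(Y|X) from the conditional distributions:
P(X) = (11/24, 1/4, 7/24), so H(X) = 1.5343 bits
H(Y|X) = Σ_x P(X=x) · H(Y|X=x):
  P(Y|X=0) = (5/11, 6/11), H(Y|X=0) = 0.9940, weight P(X=0) = 11/24
  P(Y|X=1) = (1/2, 1/2), H(Y|X=1) = 1.0000, weight P(X=1) = 1/4
  P(Y|X=2) = (4/7, 3/7), H(Y|X=2) = 0.9852, weight P(X=2) = 7/24
H(Y|X) = 0.9930 bits

H(X) + H(Y|X) = 1.5343 + 0.9930 = 2.5273 bits

Both sides equal 2.5273 bits. ✓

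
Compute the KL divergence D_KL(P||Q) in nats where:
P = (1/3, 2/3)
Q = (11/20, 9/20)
0.0951 nats

KL divergence: D_KL(P||Q) = Σ p(x) log(p(x)/q(x))

Computing term by term:
  x=0: 1/3 × log_e[(1/3)/(11/20)] = 1/3 × -0.5008 = -0.1669
  x=1: 2/3 × log_e[(2/3)/(9/20)] = 2/3 × 0.3930 = 0.2620

D_KL(P||Q) = 0.0951 nats

Note: KL divergence is always non-negative and equals 0 iff P = Q.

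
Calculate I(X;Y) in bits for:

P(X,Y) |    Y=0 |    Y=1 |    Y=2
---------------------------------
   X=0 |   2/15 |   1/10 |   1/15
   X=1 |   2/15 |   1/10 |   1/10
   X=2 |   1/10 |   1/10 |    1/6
0.0329 bits

Mutual information: I(X;Y) = H(X) + H(Y) - H(X,Y)

Marginals:
P(X) = (3/10, 1/3, 11/30), H(X) = 1.5801 bits
P(Y) = (11/30, 3/10, 1/3), H(Y) = 1.5801 bits

Joint entropy: H(X,Y) = 3.1274 bits

I(X;Y) = 1.5801 + 1.5801 - 3.1274 = 0.0329 bits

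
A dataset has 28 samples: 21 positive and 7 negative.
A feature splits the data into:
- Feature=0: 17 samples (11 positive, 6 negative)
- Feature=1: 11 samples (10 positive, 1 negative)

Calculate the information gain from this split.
0.0699 bits

Information Gain = H(Y) - H(Y|Feature)

Before split:
P(positive) = 21/28 = 0.7500
H(Y) = 0.8113 bits

After split:
Feature=0: H = 0.9367 bits (weight = 17/28)
Feature=1: H = 0.4395 bits (weight = 11/28)
H(Y|Feature) = (17/28)×0.9367 + (11/28)×0.4395 = 0.7414 bits

Information Gain = 0.8113 - 0.7414 = 0.0699 bits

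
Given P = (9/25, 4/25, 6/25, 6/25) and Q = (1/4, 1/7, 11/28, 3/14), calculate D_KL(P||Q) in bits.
0.0842 bits

KL divergence: D_KL(P||Q) = Σ p(x) log(p(x)/q(x))

Computing term by term:
  x=0: 9/25 × log_2[(9/25)/(1/4)] = 9/25 × 0.5261 = 0.1894
  x=1: 4/25 × log_2[(4/25)/(1/7)] = 4/25 × 0.1635 = 0.0262
  x=2: 6/25 × log_2[(6/25)/(11/28)] = 6/25 × -0.7110 = -0.1706
  x=3: 6/25 × log_2[(6/25)/(3/14)] = 6/25 × 0.1635 = 0.0392

D_KL(P||Q) = 0.0842 bits

Note: KL divergence is always non-negative and equals 0 iff P = Q.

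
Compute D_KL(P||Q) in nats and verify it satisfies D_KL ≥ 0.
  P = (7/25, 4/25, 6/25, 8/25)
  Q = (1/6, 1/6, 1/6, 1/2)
0.0834 nats

KL divergence satisfies the Gibbs inequality: D_KL(P||Q) ≥ 0 for all distributions P, Q.

D_KL(P||Q) = Σ p(x) log(p(x)/q(x))
Term by term:
  x=0: 7/25 × log_e[(7/25)/(1/6)] = 0.1453
  x=1: 4/25 × log_e[(4/25)/(1/6)] = -0.0065
  x=2: 6/25 × log_e[(6/25)/(1/6)] = 0.0875
  x=3: 8/25 × log_e[(8/25)/(1/2)] = -0.1428
D_KL(P||Q) = 0.0834 nats

D_KL(P||Q) = 0.0834 ≥ 0 ✓

This non-negativity is a fundamental property: relative entropy cannot be negative because it measures how different Q is from P.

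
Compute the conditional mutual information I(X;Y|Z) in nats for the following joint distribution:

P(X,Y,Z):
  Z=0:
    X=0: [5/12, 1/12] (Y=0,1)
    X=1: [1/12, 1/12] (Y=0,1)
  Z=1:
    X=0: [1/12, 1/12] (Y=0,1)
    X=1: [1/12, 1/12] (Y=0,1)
0.0341 nats

Conditional mutual information: I(X;Y|Z) = H(X|Z) + H(Y|Z) - H(X,Y|Z)

H(Z) = 0.6365
H(X,Z) = 1.2425 → H(X|Z) = 0.6059
H(Y,Z) = 1.2425 → H(Y|Z) = 0.6059
H(X,Y,Z) = 1.8143 → H(X,Y|Z) = 1.1778

I(X;Y|Z) = 0.6059 + 0.6059 - 1.1778 = 0.0341 nats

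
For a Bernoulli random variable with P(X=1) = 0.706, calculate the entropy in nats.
0.6057 nats

The binary entropy function is:
H(p) = -p log(p) - (1-p) log(1-p)

H(0.706) = -0.706 × log_e(0.706) - 0.294 × log_e(0.294)
H(0.706) = 0.6057 nats

Note: Binary entropy is maximized at p=0.5 (H=1 bit) and minimized at p=0 or p=1 (H=0).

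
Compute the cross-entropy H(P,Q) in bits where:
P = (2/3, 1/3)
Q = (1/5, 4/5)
1.6553 bits

Cross-entropy: H(P,Q) = -Σ p(x) log q(x)

Alternatively: H(P,Q) = H(P) + D_KL(P||Q)
H(P) = 0.9183 bits
D_KL(P||Q) = 0.7370 bits

H(P,Q) = 0.9183 + 0.7370 = 1.6553 bits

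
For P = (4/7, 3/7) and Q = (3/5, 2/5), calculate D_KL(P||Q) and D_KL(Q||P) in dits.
D_KL(P||Q) = 0.0007, D_KL(Q||P) = 0.0007

KL divergence is not symmetric: D_KL(P||Q) ≠ D_KL(Q||P) in general.

D_KL(P||Q) = 0.0007 dits
D_KL(Q||P) = 0.0007 dits

In this case they happen to be equal (to 4 decimal places).

This asymmetry is why KL divergence is not a true distance metric.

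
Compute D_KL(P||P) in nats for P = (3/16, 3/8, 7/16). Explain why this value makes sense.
0.0000 nats

KL divergence satisfies the Gibbs inequality: D_KL(P||Q) ≥ 0 for all distributions P, Q.

D_KL(P||Q) = Σ p(x) log(p(x)/q(x))
Each term is p(x) × log_e(p(x)/p(x)) = p(x) × log_e(1) = 0, so the sum is 0.
D_KL(P||Q) = 0.0000 nats

When P = Q, the KL divergence is exactly 0, as there is no 'divergence' between identical distributions.

This non-negativity is a fundamental property: relative entropy cannot be negative because it measures how different Q is from P.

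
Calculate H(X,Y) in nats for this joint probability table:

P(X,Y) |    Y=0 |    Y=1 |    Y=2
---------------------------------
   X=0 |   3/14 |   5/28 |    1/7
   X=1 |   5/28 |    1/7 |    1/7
1.7793 nats

Joint entropy is H(X,Y) = -Σ_{x,y} p(x,y) log p(x,y).

Summing over all non-zero entries:
H(X,Y) = -[3/14·log_e(3/14) + 5/28·log_e(5/28) + 1/7·log_e(1/7) + 5/28·log_e(5/28) + 1/7·log_e(1/7) + 1/7·log_e(1/7)]
H(X,Y) = 1.7793 nats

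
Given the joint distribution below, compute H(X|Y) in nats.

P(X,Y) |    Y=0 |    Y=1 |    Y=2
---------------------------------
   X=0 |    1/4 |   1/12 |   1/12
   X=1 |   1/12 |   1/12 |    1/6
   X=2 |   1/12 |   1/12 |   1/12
1.0172 nats

Using the chain rule: H(X|Y) = H(X,Y) - H(Y)

First, compute H(X,Y) = 2.0947 nats

Marginal P(Y) = (5/12, 1/4, 1/3)
H(Y) = 1.0776 nats

H(X|Y) = H(X,Y) - H(Y) = 2.0947 - 1.0776 = 1.0172 nats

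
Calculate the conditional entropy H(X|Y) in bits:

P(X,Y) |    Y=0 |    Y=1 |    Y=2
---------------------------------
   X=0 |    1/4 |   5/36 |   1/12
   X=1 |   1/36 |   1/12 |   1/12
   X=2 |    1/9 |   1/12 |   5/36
1.4067 bits

Using the chain rule: H(X|Y) = H(X,Y) - H(Y)

First, compute H(X,Y) = 2.9819 bits

Marginal P(Y) = (7/18, 11/36, 11/36)
H(Y) = 1.5752 bits

H(X|Y) = H(X,Y) - H(Y) = 2.9819 - 1.5752 = 1.4067 bits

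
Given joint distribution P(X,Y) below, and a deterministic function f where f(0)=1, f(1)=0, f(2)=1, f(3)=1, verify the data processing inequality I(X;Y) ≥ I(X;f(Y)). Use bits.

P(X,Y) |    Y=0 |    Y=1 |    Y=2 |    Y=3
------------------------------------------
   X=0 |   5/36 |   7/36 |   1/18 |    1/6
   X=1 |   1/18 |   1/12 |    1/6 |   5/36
I(X;Y) = 0.0944, I(X;f(Y)) = 0.0241, inequality holds: 0.0944 ≥ 0.0241

Data Processing Inequality: For any Markov chain X → Y → Z, we have I(X;Y) ≥ I(X;Z).

Here Z = f(Y) is a deterministic function of Y, forming X → Y → Z.

Original I(X;Y) = 0.0944 bits

After applying f:
P(X,Z) where Z=f(Y):
- P(X,Z=0) = P(X,Y=1)
- P(X,Z=1) = P(X,Y=0) + P(X,Y=2) + P(X,Y=3)

I(X;Z) = I(X;f(Y)) = 0.0241 bits

Verification: 0.0944 ≥ 0.0241 ✓

Information cannot be created by processing; the function f can only lose information about X.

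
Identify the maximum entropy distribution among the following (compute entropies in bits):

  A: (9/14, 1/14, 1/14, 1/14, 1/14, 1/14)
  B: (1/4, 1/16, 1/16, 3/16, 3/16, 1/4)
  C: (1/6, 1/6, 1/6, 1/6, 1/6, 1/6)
C

For a discrete distribution over n outcomes, entropy is maximized by the uniform distribution.

Computing entropies:
H(A) = 1.7695 bits
H(B) = 2.4056 bits
H(C) = 2.5850 bits

The uniform distribution (where all probabilities equal 1/6) achieves the maximum entropy of log_2(6) = 2.5850 bits.

Distribution C has the highest entropy.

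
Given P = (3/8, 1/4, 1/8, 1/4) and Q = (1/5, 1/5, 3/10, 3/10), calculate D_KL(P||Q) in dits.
0.0593 dits

KL divergence: D_KL(P||Q) = Σ p(x) log(p(x)/q(x))

Computing term by term:
  x=0: 3/8 × log_10[(3/8)/(1/5)] = 3/8 × 0.2730 = 0.1024
  x=1: 1/4 × log_10[(1/4)/(1/5)] = 1/4 × 0.0969 = 0.0242
  x=2: 1/8 × log_10[(1/8)/(3/10)] = 1/8 × -0.3802 = -0.0475
  x=3: 1/4 × log_10[(1/4)/(3/10)] = 1/4 × -0.0792 = -0.0198

D_KL(P||Q) = 0.0593 dits

Note: KL divergence is always non-negative and equals 0 iff P = Q.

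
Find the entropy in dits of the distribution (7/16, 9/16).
0.2976 dits

Shannon entropy is H(X) = -Σ p(x) log p(x).

For P = (7/16, 9/16):
H = -7/16 × log_10(7/16) -9/16 × log_10(9/16)
H = 0.2976 dits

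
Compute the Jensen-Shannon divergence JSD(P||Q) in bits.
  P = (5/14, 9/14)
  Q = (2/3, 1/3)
0.0703 bits

Jensen-Shannon divergence is:
JSD(P||Q) = 0.5 × D_KL(P||M) + 0.5 × D_KL(Q||M)
where M = 0.5 × (P + Q) is the mixture distribution.

M = 0.5 × (5/14, 9/14) + 0.5 × (2/3, 1/3) = (0.511905, 0.488095)

D_KL(P||M) = 0.0699 bits
D_KL(Q||M) = 0.0707 bits

JSD(P||Q) = 0.5 × 0.0699 + 0.5 × 0.0707 = 0.0703 bits

Unlike KL divergence, JSD is symmetric and bounded: 0 ≤ JSD ≤ log(2).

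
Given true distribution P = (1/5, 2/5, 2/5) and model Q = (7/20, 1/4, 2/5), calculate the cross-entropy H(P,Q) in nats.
1.1310 nats

Cross-entropy: H(P,Q) = -Σ p(x) log q(x)

Alternatively: H(P,Q) = H(P) + D_KL(P||Q)
H(P) = 1.0549 nats
D_KL(P||Q) = 0.0761 nats

H(P,Q) = 1.0549 + 0.0761 = 1.1310 nats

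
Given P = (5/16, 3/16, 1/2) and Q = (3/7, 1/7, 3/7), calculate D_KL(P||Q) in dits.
0.0128 dits

KL divergence: D_KL(P||Q) = Σ p(x) log(p(x)/q(x))

Computing term by term:
  x=0: 5/16 × log_10[(5/16)/(3/7)] = 5/16 × -0.1372 = -0.0429
  x=1: 3/16 × log_10[(3/16)/(1/7)] = 3/16 × 0.1181 = 0.0221
  x=2: 1/2 × log_10[(1/2)/(3/7)] = 1/2 × 0.0669 = 0.0335

D_KL(P||Q) = 0.0128 dits

Note: KL divergence is always non-negative and equals 0 iff P = Q.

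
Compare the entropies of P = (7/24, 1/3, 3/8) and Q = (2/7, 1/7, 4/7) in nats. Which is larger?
P

Computing entropies in nats:
H(P) = 1.0934
H(Q) = 0.9557

Distribution P has higher entropy.

Intuition: The distribution closer to uniform (more spread out) has higher entropy.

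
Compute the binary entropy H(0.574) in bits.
0.9841 bits

The binary entropy function is:
H(p) = -p log(p) - (1-p) log(1-p)

H(0.574) = -0.574 × log_2(0.574) - 0.426 × log_2(0.426)
H(0.574) = 0.9841 bits

Note: Binary entropy is maximized at p=0.5 (H=1 bit) and minimized at p=0 or p=1 (H=0).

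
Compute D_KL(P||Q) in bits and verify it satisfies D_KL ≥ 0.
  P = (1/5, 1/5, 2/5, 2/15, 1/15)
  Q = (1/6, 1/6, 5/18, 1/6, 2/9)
0.1569 bits

KL divergence satisfies the Gibbs inequality: D_KL(P||Q) ≥ 0 for all distributions P, Q.

D_KL(P||Q) = Σ p(x) log(p(x)/q(x))
Term by term:
  x=0: 1/5 × log_2[(1/5)/(1/6)] = 0.0526
  x=1: 1/5 × log_2[(1/5)/(1/6)] = 0.0526
  x=2: 2/5 × log_2[(2/5)/(5/18)] = 0.2104
  x=3: 2/15 × log_2[(2/15)/(1/6)] = -0.0429
  x=4: 1/15 × log_2[(1/15)/(2/9)] = -0.1158
D_KL(P||Q) = 0.1569 bits

D_KL(P||Q) = 0.1569 ≥ 0 ✓

This non-negativity is a fundamental property: relative entropy cannot be negative because it measures how different Q is from P.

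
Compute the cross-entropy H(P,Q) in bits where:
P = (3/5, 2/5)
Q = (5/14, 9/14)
1.1462 bits

Cross-entropy: H(P,Q) = -Σ p(x) log q(x)

Alternatively: H(P,Q) = H(P) + D_KL(P||Q)
H(P) = 0.9710 bits
D_KL(P||Q) = 0.1753 bits

H(P,Q) = 0.9710 + 0.1753 = 1.1462 bits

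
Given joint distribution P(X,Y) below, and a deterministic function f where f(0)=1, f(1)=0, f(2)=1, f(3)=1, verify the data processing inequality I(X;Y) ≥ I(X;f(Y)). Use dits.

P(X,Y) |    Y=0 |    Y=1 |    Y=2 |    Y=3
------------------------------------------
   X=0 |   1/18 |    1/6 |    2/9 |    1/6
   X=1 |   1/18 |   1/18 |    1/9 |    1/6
I(X;Y) = 0.0100, I(X;f(Y)) = 0.0053, inequality holds: 0.0100 ≥ 0.0053

Data Processing Inequality: For any Markov chain X → Y → Z, we have I(X;Y) ≥ I(X;Z).

Here Z = f(Y) is a deterministic function of Y, forming X → Y → Z.

Original I(X;Y) = 0.0100 dits

After applying f:
P(X,Z) where Z=f(Y):
- P(X,Z=0) = P(X,Y=1)
- P(X,Z=1) = P(X,Y=0) + P(X,Y=2) + P(X,Y=3)

I(X;Z) = I(X;f(Y)) = 0.0053 dits

Verification: 0.0100 ≥ 0.0053 ✓

Information cannot be created by processing; the function f can only lose information about X.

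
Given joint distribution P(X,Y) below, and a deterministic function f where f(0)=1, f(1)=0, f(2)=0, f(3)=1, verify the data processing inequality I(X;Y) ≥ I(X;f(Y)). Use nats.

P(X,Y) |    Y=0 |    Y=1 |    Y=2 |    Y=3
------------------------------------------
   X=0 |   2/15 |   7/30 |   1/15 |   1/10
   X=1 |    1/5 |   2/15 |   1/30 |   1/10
I(X;Y) = 0.0240, I(X;f(Y)) = 0.0213, inequality holds: 0.0240 ≥ 0.0213

Data Processing Inequality: For any Markov chain X → Y → Z, we have I(X;Y) ≥ I(X;Z).

Here Z = f(Y) is a deterministic function of Y, forming X → Y → Z.

Original I(X;Y) = 0.0240 nats

After applying f:
P(X,Z) where Z=f(Y):
- P(X,Z=0) = P(X,Y=1) + P(X,Y=2)
- P(X,Z=1) = P(X,Y=0) + P(X,Y=3)

I(X;Z) = I(X;f(Y)) = 0.0213 nats

Verification: 0.0240 ≥ 0.0213 ✓

Information cannot be created by processing; the function f can only lose information about X.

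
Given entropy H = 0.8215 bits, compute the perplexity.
1.7672

Perplexity is 2^H (or exp(H) for natural log).

H = 0.8215 bits
Perplexity = 2^0.8215 = 1.7672

Interpretation: The model's uncertainty is equivalent to choosing uniformly among 1.8 options.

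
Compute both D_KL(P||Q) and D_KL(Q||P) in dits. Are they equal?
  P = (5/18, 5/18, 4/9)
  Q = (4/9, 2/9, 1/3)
D_KL(P||Q) = 0.0257, D_KL(Q||P) = 0.0275

KL divergence is not symmetric: D_KL(P||Q) ≠ D_KL(Q||P) in general.

D_KL(P||Q) = 0.0257 dits
D_KL(Q||P) = 0.0275 dits

No, they are not equal!

This asymmetry is why KL divergence is not a true distance metric.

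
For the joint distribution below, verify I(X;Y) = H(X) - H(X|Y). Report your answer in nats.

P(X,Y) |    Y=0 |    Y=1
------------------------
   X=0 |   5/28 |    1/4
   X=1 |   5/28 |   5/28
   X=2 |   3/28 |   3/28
I(X;Y) = 0.0034 nats

Mutual information has multiple equivalent forms:
- I(X;Y) = H(X) - H(X|Y)
- I(X;Y) = H(Y) - H(Y|X)
- I(X;Y) = H(X) + H(Y) - H(X,Y)

Computing all quantities:
H(X) = 1.0609, H(Y) = 0.6906, H(X,Y) = 1.7481
H(X|Y) = 1.0575, H(Y|X) = 0.6872

Verification:
H(X) - H(X|Y) = 1.0609 - 1.0575 = 0.0034
H(Y) - H(Y|X) = 0.6906 - 0.6872 = 0.0034
H(X) + H(Y) - H(X,Y) = 1.0609 + 0.6906 - 1.7481 = 0.0034

All forms give I(X;Y) = 0.0034 nats. ✓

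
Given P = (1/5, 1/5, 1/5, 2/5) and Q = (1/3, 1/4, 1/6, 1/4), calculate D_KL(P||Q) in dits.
0.0337 dits

KL divergence: D_KL(P||Q) = Σ p(x) log(p(x)/q(x))

Computing term by term:
  x=0: 1/5 × log_10[(1/5)/(1/3)] = 1/5 × -0.2218 = -0.0444
  x=1: 1/5 × log_10[(1/5)/(1/4)] = 1/5 × -0.0969 = -0.0194
  x=2: 1/5 × log_10[(1/5)/(1/6)] = 1/5 × 0.0792 = 0.0158
  x=3: 2/5 × log_10[(2/5)/(1/4)] = 2/5 × 0.2041 = 0.0816

D_KL(P||Q) = 0.0337 dits

Note: KL divergence is always non-negative and equals 0 iff P = Q.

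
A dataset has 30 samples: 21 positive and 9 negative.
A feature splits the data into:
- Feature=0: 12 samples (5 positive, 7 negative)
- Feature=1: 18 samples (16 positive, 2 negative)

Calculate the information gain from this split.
0.1874 bits

Information Gain = H(Y) - H(Y|Feature)

Before split:
P(positive) = 21/30 = 0.7000
H(Y) = 0.8813 bits

After split:
Feature=0: H = 0.9799 bits (weight = 12/30)
Feature=1: H = 0.5033 bits (weight = 18/30)
H(Y|Feature) = (12/30)×0.9799 + (18/30)×0.5033 = 0.6939 bits

Information Gain = 0.8813 - 0.6939 = 0.1874 bits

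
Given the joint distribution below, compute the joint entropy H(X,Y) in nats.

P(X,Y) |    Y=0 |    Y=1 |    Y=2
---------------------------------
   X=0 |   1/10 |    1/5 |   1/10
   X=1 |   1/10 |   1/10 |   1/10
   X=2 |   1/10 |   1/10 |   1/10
2.1640 nats

Joint entropy is H(X,Y) = -Σ_{x,y} p(x,y) log p(x,y).

Summing over all non-zero entries:
H(X,Y) = -[1/10·log_e(1/10) + 1/5·log_e(1/5) + 1/10·log_e(1/10) + 1/10·log_e(1/10) + 1/10·log_e(1/10) + 1/10·log_e(1/10) + 1/10·log_e(1/10) + 1/10·log_e(1/10) + 1/10·log_e(1/10)]
H(X,Y) = 2.1640 nats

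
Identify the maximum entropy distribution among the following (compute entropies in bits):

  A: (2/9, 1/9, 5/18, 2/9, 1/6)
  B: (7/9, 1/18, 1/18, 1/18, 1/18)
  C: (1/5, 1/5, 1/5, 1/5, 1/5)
C

For a discrete distribution over n outcomes, entropy is maximized by the uniform distribution.

Computing entropies:
H(A) = 2.2608 bits
H(B) = 1.2086 bits
H(C) = 2.3219 bits

The uniform distribution (where all probabilities equal 1/5) achieves the maximum entropy of log_2(5) = 2.3219 bits.

Distribution C has the highest entropy.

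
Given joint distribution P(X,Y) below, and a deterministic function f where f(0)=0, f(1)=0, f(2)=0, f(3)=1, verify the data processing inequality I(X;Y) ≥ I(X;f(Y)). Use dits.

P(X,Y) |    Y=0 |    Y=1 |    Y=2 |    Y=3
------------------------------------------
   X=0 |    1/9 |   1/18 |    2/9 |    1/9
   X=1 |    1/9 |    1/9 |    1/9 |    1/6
I(X;Y) = 0.0147, I(X;f(Y)) = 0.0034, inequality holds: 0.0147 ≥ 0.0034

Data Processing Inequality: For any Markov chain X → Y → Z, we have I(X;Y) ≥ I(X;Z).

Here Z = f(Y) is a deterministic function of Y, forming X → Y → Z.

Original I(X;Y) = 0.0147 dits

After applying f:
P(X,Z) where Z=f(Y):
- P(X,Z=0) = P(X,Y=0) + P(X,Y=1) + P(X,Y=2)
- P(X,Z=1) = P(X,Y=3)

I(X;Z) = I(X;f(Y)) = 0.0034 dits

Verification: 0.0147 ≥ 0.0034 ✓

Information cannot be created by processing; the function f can only lose information about X.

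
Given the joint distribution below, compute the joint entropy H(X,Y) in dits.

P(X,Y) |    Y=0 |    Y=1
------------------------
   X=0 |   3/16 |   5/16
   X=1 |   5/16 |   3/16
0.5883 dits

Joint entropy is H(X,Y) = -Σ_{x,y} p(x,y) log p(x,y).

Summing over all non-zero entries:
H(X,Y) = -[3/16·log_10(3/16) + 5/16·log_10(5/16) + 5/16·log_10(5/16) + 3/16·log_10(3/16)]
H(X,Y) = 0.5883 dits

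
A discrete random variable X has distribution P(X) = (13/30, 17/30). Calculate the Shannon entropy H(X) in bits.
0.9871 bits

Shannon entropy is H(X) = -Σ p(x) log p(x).

For P = (13/30, 17/30):
H = -13/30 × log_2(13/30) -17/30 × log_2(17/30)
H = 0.9871 bits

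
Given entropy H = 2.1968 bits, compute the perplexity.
4.5846

Perplexity is 2^H (or exp(H) for natural log).

H = 2.1968 bits
Perplexity = 2^2.1968 = 4.5846

Interpretation: The model's uncertainty is equivalent to choosing uniformly among 4.6 options.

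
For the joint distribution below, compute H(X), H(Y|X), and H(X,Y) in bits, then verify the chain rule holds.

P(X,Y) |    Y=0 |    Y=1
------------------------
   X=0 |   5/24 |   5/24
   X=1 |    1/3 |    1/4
H(X,Y) = 1.9713, H(X) = 0.9799, H(Y|X) = 0.9914 (all in bits)

Chain rule: H(X,Y) = H(X) + H(Y|X)

Left side — joint entropy directly:
H(X,Y) = -Σ p(x,y) log p(x,y) = 1.9713 bits

Right side — compute H(Y|X) from the conditional distributions:
P(X) = (5/12, 7/12), so H(X) = 0.9799 bits
H(Y|X) = Σ_x P(X=x) · H(Y|X=x):
  P(Y|X=0) = (1/2, 1/2), H(Y|X=0) = 1.0000, weight P(X=0) = 5/12
  P(Y|X=1) = (4/7, 3/7), H(Y|X=1) = 0.9852, weight P(X=1) = 7/12
H(Y|X) = 0.9914 bits

H(X) + H(Y|X) = 0.9799 + 0.9914 = 1.9713 bits

Both sides equal 1.9713 bits. ✓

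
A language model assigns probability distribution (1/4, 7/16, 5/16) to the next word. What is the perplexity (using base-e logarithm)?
2.9204

Perplexity is e^H (or exp(H) for natural log).

First, H = -Σ p log p = 1.0717 nats
Perplexity = e^1.0717 = 2.9204

Interpretation: The model's uncertainty is equivalent to choosing uniformly among 2.9 options.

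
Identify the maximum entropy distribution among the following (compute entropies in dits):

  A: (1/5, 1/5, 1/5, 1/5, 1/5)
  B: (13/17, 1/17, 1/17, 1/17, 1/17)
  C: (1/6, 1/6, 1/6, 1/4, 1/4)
A

For a discrete distribution over n outcomes, entropy is maximized by the uniform distribution.

Computing entropies:
H(A) = 0.6990 dits
H(B) = 0.3786 dits
H(C) = 0.6901 dits

The uniform distribution (where all probabilities equal 1/5) achieves the maximum entropy of log_10(5) = 0.6990 dits.

Distribution A has the highest entropy.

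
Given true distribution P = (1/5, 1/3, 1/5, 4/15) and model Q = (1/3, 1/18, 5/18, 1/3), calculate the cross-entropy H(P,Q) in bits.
2.4992 bits

Cross-entropy: H(P,Q) = -Σ p(x) log q(x)

Alternatively: H(P,Q) = H(P) + D_KL(P||Q)
H(P) = 1.9656 bits
D_KL(P||Q) = 0.5336 bits

H(P,Q) = 1.9656 + 0.5336 = 2.4992 bits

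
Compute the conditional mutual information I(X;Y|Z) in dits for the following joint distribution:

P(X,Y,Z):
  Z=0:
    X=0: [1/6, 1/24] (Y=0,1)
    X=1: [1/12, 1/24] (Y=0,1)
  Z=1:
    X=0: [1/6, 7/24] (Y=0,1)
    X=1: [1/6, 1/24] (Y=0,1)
0.0265 dits

Conditional mutual information: I(X;Y|Z) = H(X|Z) + H(Y|Z) - H(X,Y|Z)

H(Z) = 0.2764
H(X,Z) = 0.5520 → H(X|Z) = 0.2756
H(Y,Z) = 0.5585 → H(Y|Z) = 0.2821
H(X,Y,Z) = 0.8076 → H(X,Y|Z) = 0.5312

I(X;Y|Z) = 0.2756 + 0.2821 - 0.5312 = 0.0265 dits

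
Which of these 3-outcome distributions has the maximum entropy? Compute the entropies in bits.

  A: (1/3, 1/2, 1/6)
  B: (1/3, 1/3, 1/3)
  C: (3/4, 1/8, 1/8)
B

For a discrete distribution over n outcomes, entropy is maximized by the uniform distribution.

Computing entropies:
H(A) = 1.4591 bits
H(B) = 1.5850 bits
H(C) = 1.0613 bits

The uniform distribution (where all probabilities equal 1/3) achieves the maximum entropy of log_2(3) = 1.5850 bits.

Distribution B has the highest entropy.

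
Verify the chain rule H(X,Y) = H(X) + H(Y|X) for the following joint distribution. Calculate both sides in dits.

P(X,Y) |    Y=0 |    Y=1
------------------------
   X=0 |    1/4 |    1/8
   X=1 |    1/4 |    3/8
H(X,Y) = 0.5737, H(X) = 0.2873, H(Y|X) = 0.2863 (all in dits)

Chain rule: H(X,Y) = H(X) + H(Y|X)

Left side — joint entropy directly:
H(X,Y) = -Σ p(x,y) log p(x,y) = 0.5737 dits

Right side — compute H(Y|X) from the conditional distributions:
P(X) = (3/8, 5/8), so H(X) = 0.2873 dits
H(Y|X) = Σ_x P(X=x) · H(Y|X=x):
  P(Y|X=0) = (2/3, 1/3), H(Y|X=0) = 0.2764, weight P(X=0) = 3/8
  P(Y|X=1) = (2/5, 3/5), H(Y|X=1) = 0.2923, weight P(X=1) = 5/8
H(Y|X) = 0.2863 dits

H(X) + H(Y|X) = 0.2873 + 0.2863 = 0.5737 dits

Both sides equal 0.5737 dits. ✓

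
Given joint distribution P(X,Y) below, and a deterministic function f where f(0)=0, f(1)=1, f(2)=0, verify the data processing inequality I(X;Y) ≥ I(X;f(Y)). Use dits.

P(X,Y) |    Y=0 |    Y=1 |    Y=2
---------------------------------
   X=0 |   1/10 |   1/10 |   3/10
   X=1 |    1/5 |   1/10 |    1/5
I(X;Y) = 0.0118, I(X;f(Y)) = 0.0000, inequality holds: 0.0118 ≥ 0.0000

Data Processing Inequality: For any Markov chain X → Y → Z, we have I(X;Y) ≥ I(X;Z).

Here Z = f(Y) is a deterministic function of Y, forming X → Y → Z.

Original I(X;Y) = 0.0118 dits

After applying f:
P(X,Z) where Z=f(Y):
- P(X,Z=0) = P(X,Y=0) + P(X,Y=2)
- P(X,Z=1) = P(X,Y=1)

I(X;Z) = I(X;f(Y)) = 0.0000 dits

Verification: 0.0118 ≥ 0.0000 ✓

Information cannot be created by processing; the function f can only lose information about X.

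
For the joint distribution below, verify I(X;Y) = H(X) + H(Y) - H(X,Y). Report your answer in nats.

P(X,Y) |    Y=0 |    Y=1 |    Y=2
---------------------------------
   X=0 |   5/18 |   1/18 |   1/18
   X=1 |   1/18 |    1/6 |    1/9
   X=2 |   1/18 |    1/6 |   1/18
I(X;Y) = 0.1580 nats

Mutual information has multiple equivalent forms:
- I(X;Y) = H(X) - H(X|Y)
- I(X;Y) = H(Y) - H(Y|X)
- I(X;Y) = H(X) + H(Y) - H(X,Y)

Computing all quantities:
H(X) = 1.0893, H(Y) = 1.0688, H(X,Y) = 2.0001
H(X|Y) = 0.9313, H(Y|X) = 0.9108

Verification:
H(X) - H(X|Y) = 1.0893 - 0.9313 = 0.1580
H(Y) - H(Y|X) = 1.0688 - 0.9108 = 0.1580
H(X) + H(Y) - H(X,Y) = 1.0893 + 1.0688 - 2.0001 = 0.1580

All forms give I(X;Y) = 0.1580 nats. ✓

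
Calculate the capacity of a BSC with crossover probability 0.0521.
0.7047 bits

For a binary symmetric channel (BSC) with error probability p:
Capacity C = 1 - H(p) bits per symbol

where H(p) = -p log₂(p) - (1-p) log₂(1-p) is the binary entropy function.

H(0.0521) = 0.2953 bits
C = 1 - 0.2953 = 0.7047 bits per symbol

This means we can reliably transmit up to 0.7047 bits of information per channel use.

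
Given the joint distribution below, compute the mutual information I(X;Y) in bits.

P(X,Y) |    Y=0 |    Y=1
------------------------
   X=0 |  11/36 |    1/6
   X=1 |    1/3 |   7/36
0.0002 bits

Mutual information: I(X;Y) = H(X) + H(Y) - H(X,Y)

Marginals:
P(X) = (17/36, 19/36), H(X) = 0.9978 bits
P(Y) = (23/36, 13/36), H(Y) = 0.9436 bits

Joint entropy: H(X,Y) = 1.9412 bits

I(X;Y) = 0.9978 + 0.9436 - 1.9412 = 0.0002 bits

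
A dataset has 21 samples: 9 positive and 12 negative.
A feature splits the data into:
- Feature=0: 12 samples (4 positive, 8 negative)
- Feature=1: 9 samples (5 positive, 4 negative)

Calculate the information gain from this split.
0.0357 bits

Information Gain = H(Y) - H(Y|Feature)

Before split:
P(positive) = 9/21 = 0.4286
H(Y) = 0.9852 bits

After split:
Feature=0: H = 0.9183 bits (weight = 12/21)
Feature=1: H = 0.9911 bits (weight = 9/21)
H(Y|Feature) = (12/21)×0.9183 + (9/21)×0.9911 = 0.9495 bits

Information Gain = 0.9852 - 0.9495 = 0.0357 bits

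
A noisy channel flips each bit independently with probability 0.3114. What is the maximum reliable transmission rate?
0.1052 bits

For a binary symmetric channel (BSC) with error probability p:
Capacity C = 1 - H(p) bits per symbol

where H(p) = -p log₂(p) - (1-p) log₂(1-p) is the binary entropy function.

H(0.3114) = 0.8948 bits
C = 1 - 0.8948 = 0.1052 bits per symbol

This means we can reliably transmit up to 0.1052 bits of information per channel use.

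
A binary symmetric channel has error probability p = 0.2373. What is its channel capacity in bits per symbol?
0.2095 bits

For a binary symmetric channel (BSC) with error probability p:
Capacity C = 1 - H(p) bits per symbol

where H(p) = -p log₂(p) - (1-p) log₂(1-p) is the binary entropy function.

H(0.2373) = 0.7905 bits
C = 1 - 0.7905 = 0.2095 bits per symbol

This means we can reliably transmit up to 0.2095 bits of information per channel use.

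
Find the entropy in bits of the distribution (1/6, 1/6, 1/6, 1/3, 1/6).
2.2516 bits

Shannon entropy is H(X) = -Σ p(x) log p(x).

For P = (1/6, 1/6, 1/6, 1/3, 1/6):
H = -1/6 × log_2(1/6) -1/6 × log_2(1/6) -1/6 × log_2(1/6) -1/3 × log_2(1/3) -1/6 × log_2(1/6)
H = 2.2516 bits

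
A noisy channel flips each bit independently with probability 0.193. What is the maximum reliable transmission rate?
0.2923 bits

For a binary symmetric channel (BSC) with error probability p:
Capacity C = 1 - H(p) bits per symbol

where H(p) = -p log₂(p) - (1-p) log₂(1-p) is the binary entropy function.

H(0.193) = 0.7077 bits
C = 1 - 0.7077 = 0.2923 bits per symbol

This means we can reliably transmit up to 0.2923 bits of information per channel use.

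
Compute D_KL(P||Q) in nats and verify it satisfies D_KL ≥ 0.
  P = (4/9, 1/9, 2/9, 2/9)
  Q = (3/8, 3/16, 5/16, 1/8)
0.0695 nats

KL divergence satisfies the Gibbs inequality: D_KL(P||Q) ≥ 0 for all distributions P, Q.

D_KL(P||Q) = Σ p(x) log(p(x)/q(x))
Term by term:
  x=0: 4/9 × log_e[(4/9)/(3/8)] = 0.0755
  x=1: 1/9 × log_e[(1/9)/(3/16)] = -0.0581
  x=2: 2/9 × log_e[(2/9)/(5/16)] = -0.0758
  x=3: 2/9 × log_e[(2/9)/(1/8)] = 0.1279
D_KL(P||Q) = 0.0695 nats

D_KL(P||Q) = 0.0695 ≥ 0 ✓

This non-negativity is a fundamental property: relative entropy cannot be negative because it measures how different Q is from P.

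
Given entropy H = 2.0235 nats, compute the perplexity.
7.5648

Perplexity is e^H (or exp(H) for natural log).

H = 2.0235 nats
Perplexity = e^2.0235 = 7.5648

Interpretation: The model's uncertainty is equivalent to choosing uniformly among 7.6 options.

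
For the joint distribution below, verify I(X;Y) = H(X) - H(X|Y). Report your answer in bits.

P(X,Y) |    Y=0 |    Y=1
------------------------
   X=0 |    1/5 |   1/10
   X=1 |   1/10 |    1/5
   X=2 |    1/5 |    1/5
I(X;Y) = 0.0490 bits

Mutual information has multiple equivalent forms:
- I(X;Y) = H(X) - H(X|Y)
- I(X;Y) = H(Y) - H(Y|X)
- I(X;Y) = H(X) + H(Y) - H(X,Y)

Computing all quantities:
H(X) = 1.5710, H(Y) = 1.0000, H(X,Y) = 2.5219
H(X|Y) = 1.5219, H(Y|X) = 0.9510

Verification:
H(X) - H(X|Y) = 1.5710 - 1.5219 = 0.0490
H(Y) - H(Y|X) = 1.0000 - 0.9510 = 0.0490
H(X) + H(Y) - H(X,Y) = 1.5710 + 1.0000 - 2.5219 = 0.0490

All forms give I(X;Y) = 0.0490 bits. ✓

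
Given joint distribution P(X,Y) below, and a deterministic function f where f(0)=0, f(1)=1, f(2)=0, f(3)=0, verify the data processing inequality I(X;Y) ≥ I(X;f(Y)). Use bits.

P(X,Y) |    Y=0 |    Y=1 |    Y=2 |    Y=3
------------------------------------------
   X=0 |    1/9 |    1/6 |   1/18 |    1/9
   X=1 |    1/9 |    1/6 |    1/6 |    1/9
I(X;Y) = 0.0330, I(X;f(Y)) = 0.0045, inequality holds: 0.0330 ≥ 0.0045

Data Processing Inequality: For any Markov chain X → Y → Z, we have I(X;Y) ≥ I(X;Z).

Here Z = f(Y) is a deterministic function of Y, forming X → Y → Z.

Original I(X;Y) = 0.0330 bits

After applying f:
P(X,Z) where Z=f(Y):
- P(X,Z=0) = P(X,Y=0) + P(X,Y=2) + P(X,Y=3)
- P(X,Z=1) = P(X,Y=1)

I(X;Z) = I(X;f(Y)) = 0.0045 bits

Verification: 0.0330 ≥ 0.0045 ✓

Information cannot be created by processing; the function f can only lose information about X.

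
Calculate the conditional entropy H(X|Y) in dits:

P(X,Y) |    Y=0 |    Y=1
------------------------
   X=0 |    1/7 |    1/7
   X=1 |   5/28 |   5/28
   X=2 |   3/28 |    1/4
0.4665 dits

Using the chain rule: H(X|Y) = H(X,Y) - H(Y)

First, compute H(X,Y) = 0.7631 dits

Marginal P(Y) = (3/7, 4/7)
H(Y) = 0.2966 dits

H(X|Y) = H(X,Y) - H(Y) = 0.7631 - 0.2966 = 0.4665 dits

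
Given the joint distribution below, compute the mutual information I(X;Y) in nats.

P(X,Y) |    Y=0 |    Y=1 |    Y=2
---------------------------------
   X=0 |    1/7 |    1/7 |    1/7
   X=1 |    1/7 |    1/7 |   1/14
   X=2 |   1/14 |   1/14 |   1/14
0.0104 nats

Mutual information: I(X;Y) = H(X) + H(Y) - H(X,Y)

Marginals:
P(X) = (3/7, 5/14, 3/14), H(X) = 1.0609 nats
P(Y) = (5/14, 5/14, 2/7), H(Y) = 1.0934 nats

Joint entropy: H(X,Y) = 2.1440 nats

I(X;Y) = 1.0609 + 1.0934 - 2.1440 = 0.0104 nats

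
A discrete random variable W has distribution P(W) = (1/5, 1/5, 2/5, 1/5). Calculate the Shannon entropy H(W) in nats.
1.3322 nats

Shannon entropy is H(X) = -Σ p(x) log p(x).

For P = (1/5, 1/5, 2/5, 1/5):
H = -1/5 × log_e(1/5) -1/5 × log_e(1/5) -2/5 × log_e(2/5) -1/5 × log_e(1/5)
H = 1.3322 nats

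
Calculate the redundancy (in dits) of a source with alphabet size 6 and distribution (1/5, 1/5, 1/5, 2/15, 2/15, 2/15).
0.0087 dits

Redundancy measures how far a source is from maximum entropy:
R = H_max - H(X)

Maximum entropy for 6 symbols: H_max = log_10(6) = 0.7782 dits
Actual entropy: H(X) = 0.7694 dits
Redundancy: R = 0.7782 - 0.7694 = 0.0087 dits

This redundancy represents potential for compression: the source could be compressed by 0.0087 dits per symbol.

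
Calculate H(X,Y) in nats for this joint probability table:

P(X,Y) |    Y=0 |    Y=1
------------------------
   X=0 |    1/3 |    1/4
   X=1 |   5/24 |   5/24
1.3664 nats

Joint entropy is H(X,Y) = -Σ_{x,y} p(x,y) log p(x,y).

Summing over all non-zero entries:
H(X,Y) = -[1/3·log_e(1/3) + 1/4·log_e(1/4) + 5/24·log_e(5/24) + 5/24·log_e(5/24)]
H(X,Y) = 1.3664 nats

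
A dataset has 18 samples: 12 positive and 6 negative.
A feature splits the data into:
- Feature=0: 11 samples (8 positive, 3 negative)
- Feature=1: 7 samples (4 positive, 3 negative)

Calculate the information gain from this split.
0.0185 bits

Information Gain = H(Y) - H(Y|Feature)

Before split:
P(positive) = 12/18 = 0.6667
H(Y) = 0.9183 bits

After split:
Feature=0: H = 0.8454 bits (weight = 11/18)
Feature=1: H = 0.9852 bits (weight = 7/18)
H(Y|Feature) = (11/18)×0.8454 + (7/18)×0.9852 = 0.8997 bits

Information Gain = 0.9183 - 0.8997 = 0.0185 bits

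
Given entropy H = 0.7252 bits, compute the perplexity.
1.6531

Perplexity is 2^H (or exp(H) for natural log).

H = 0.7252 bits
Perplexity = 2^0.7252 = 1.6531

Interpretation: The model's uncertainty is equivalent to choosing uniformly among 1.7 options.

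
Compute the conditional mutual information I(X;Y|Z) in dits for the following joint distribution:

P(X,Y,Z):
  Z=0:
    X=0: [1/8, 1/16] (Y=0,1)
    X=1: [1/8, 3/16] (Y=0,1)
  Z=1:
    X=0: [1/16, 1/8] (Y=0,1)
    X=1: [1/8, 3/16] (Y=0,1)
0.0078 dits

Conditional mutual information: I(X;Y|Z) = H(X|Z) + H(Y|Z) - H(X,Y|Z)

H(Z) = 0.3010
H(X,Z) = 0.5883 → H(X|Z) = 0.2873
H(Y,Z) = 0.5952 → H(Y|Z) = 0.2942
H(X,Y,Z) = 0.8747 → H(X,Y|Z) = 0.5737

I(X;Y|Z) = 0.2873 + 0.2942 - 0.5737 = 0.0078 dits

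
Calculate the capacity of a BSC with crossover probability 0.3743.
0.0461 bits

For a binary symmetric channel (BSC) with error probability p:
Capacity C = 1 - H(p) bits per symbol

where H(p) = -p log₂(p) - (1-p) log₂(1-p) is the binary entropy function.

H(0.3743) = 0.9539 bits
C = 1 - 0.9539 = 0.0461 bits per symbol

This means we can reliably transmit up to 0.0461 bits of information per channel use.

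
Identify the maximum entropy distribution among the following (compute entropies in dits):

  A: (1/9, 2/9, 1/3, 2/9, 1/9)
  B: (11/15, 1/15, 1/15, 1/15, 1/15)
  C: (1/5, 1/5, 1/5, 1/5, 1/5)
C

For a discrete distribution over n outcomes, entropy is maximized by the uniform distribution.

Computing entropies:
H(A) = 0.6614 dits
H(B) = 0.4124 dits
H(C) = 0.6990 dits

The uniform distribution (where all probabilities equal 1/5) achieves the maximum entropy of log_10(5) = 0.6990 dits.

Distribution C has the highest entropy.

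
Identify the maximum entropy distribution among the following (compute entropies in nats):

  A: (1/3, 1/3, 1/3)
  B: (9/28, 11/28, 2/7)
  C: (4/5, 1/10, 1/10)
A

For a discrete distribution over n outcomes, entropy is maximized by the uniform distribution.

Computing entropies:
H(A) = 1.0986 nats
H(B) = 1.0898 nats
H(C) = 0.6390 nats

The uniform distribution (where all probabilities equal 1/3) achieves the maximum entropy of log_e(3) = 1.0986 nats.

Distribution A has the highest entropy.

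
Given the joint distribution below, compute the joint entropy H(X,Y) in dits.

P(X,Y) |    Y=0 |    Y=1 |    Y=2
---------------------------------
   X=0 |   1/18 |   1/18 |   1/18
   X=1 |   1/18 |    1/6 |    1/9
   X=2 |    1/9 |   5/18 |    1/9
0.8813 dits

Joint entropy is H(X,Y) = -Σ_{x,y} p(x,y) log p(x,y).

Summing over all non-zero entries:
H(X,Y) = -[1/18·log_10(1/18) + 1/18·log_10(1/18) + 1/18·log_10(1/18) + 1/18·log_10(1/18) + 1/6·log_10(1/6) + 1/9·log_10(1/9) + 1/9·log_10(1/9) + 5/18·log_10(5/18) + 1/9·log_10(1/9)]
H(X,Y) = 0.8813 dits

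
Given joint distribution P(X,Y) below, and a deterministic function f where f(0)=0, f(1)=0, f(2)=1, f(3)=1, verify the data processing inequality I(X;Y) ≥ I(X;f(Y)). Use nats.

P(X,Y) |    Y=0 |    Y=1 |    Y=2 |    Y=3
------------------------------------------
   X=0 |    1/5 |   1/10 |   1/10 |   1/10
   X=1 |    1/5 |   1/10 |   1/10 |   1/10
I(X;Y) = 0.0000, I(X;f(Y)) = 0.0000, inequality holds: 0.0000 ≥ 0.0000

Data Processing Inequality: For any Markov chain X → Y → Z, we have I(X;Y) ≥ I(X;Z).

Here Z = f(Y) is a deterministic function of Y, forming X → Y → Z.

Original I(X;Y) = 0.0000 nats

After applying f:
P(X,Z) where Z=f(Y):
- P(X,Z=0) = P(X,Y=0) + P(X,Y=1)
- P(X,Z=1) = P(X,Y=2) + P(X,Y=3)

I(X;Z) = I(X;f(Y)) = 0.0000 nats

Verification: 0.0000 ≥ 0.0000 ✓

Information cannot be created by processing; the function f can only lose information about X.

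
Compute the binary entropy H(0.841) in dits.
0.1902 dits

The binary entropy function is:
H(p) = -p log(p) - (1-p) log(1-p)

H(0.841) = -0.841 × log_10(0.841) - 0.159 × log_10(0.159)
H(0.841) = 0.1902 dits

Note: Binary entropy is maximized at p=0.5 (H=1 bit) and minimized at p=0 or p=1 (H=0).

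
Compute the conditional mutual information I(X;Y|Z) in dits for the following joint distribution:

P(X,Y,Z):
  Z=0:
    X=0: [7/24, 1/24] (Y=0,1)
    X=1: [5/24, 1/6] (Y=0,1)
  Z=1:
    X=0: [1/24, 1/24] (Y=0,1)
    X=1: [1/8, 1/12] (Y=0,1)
0.0205 dits

Conditional mutual information: I(X;Y|Z) = H(X|Z) + H(Y|Z) - H(X,Y|Z)

H(Z) = 0.2622
H(X,Z) = 0.5506 → H(X|Z) = 0.2885
H(Y,Z) = 0.5350 → H(Y|Z) = 0.2729
H(X,Y,Z) = 0.8030 → H(X,Y|Z) = 0.5409

I(X;Y|Z) = 0.2885 + 0.2729 - 0.5409 = 0.0205 dits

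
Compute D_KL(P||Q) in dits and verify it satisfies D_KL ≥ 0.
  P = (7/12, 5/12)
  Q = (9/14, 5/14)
0.0033 dits

KL divergence satisfies the Gibbs inequality: D_KL(P||Q) ≥ 0 for all distributions P, Q.

D_KL(P||Q) = Σ p(x) log(p(x)/q(x))
Term by term:
  x=0: 7/12 × log_10[(7/12)/(9/14)] = -0.0246
  x=1: 5/12 × log_10[(5/12)/(5/14)] = 0.0279
D_KL(P||Q) = 0.0033 dits

D_KL(P||Q) = 0.0033 ≥ 0 ✓

This non-negativity is a fundamental property: relative entropy cannot be negative because it measures how different Q is from P.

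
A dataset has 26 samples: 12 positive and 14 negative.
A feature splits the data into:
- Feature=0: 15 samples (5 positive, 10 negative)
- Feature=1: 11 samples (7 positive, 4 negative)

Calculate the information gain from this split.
0.0659 bits

Information Gain = H(Y) - H(Y|Feature)

Before split:
P(positive) = 12/26 = 0.4615
H(Y) = 0.9957 bits

After split:
Feature=0: H = 0.9183 bits (weight = 15/26)
Feature=1: H = 0.9457 bits (weight = 11/26)
H(Y|Feature) = (15/26)×0.9183 + (11/26)×0.9457 = 0.9299 bits

Information Gain = 0.9957 - 0.9299 = 0.0659 bits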